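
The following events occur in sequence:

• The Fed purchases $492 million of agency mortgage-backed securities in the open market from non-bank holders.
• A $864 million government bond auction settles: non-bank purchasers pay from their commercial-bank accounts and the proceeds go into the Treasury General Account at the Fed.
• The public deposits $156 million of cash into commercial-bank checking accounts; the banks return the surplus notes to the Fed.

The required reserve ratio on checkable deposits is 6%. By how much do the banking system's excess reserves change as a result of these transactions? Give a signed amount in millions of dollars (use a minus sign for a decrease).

Asset purchase (from non-banks) $492 million: reserves +$492M, deposits +$492M.
Government account inflow $864 million: reserves −$864M, deposits −$864M.
Currency deposit $156 million: reserves +$156M, deposits +$156M.
Totals: Δreserves = −$216M, Δdeposits = −$216M.
Δrequired reserves = 6% × −$216M = −$12.96M.
Δexcess reserves = Δreserves − Δrequired = −$216M − (−$12.96M) = -$203.04 million.

-$203.04 million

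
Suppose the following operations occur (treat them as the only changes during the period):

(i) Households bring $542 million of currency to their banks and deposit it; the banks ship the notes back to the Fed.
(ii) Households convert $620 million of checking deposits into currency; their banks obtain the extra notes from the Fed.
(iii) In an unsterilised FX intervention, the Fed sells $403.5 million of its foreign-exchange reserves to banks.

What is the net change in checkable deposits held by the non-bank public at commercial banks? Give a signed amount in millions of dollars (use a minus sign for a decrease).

Fed balance sheet:
  Assets:      Foreign assets −$403.5M
  Liabilities: Bank reserves −$481.5M, Currency in circulation +$78M
Commercial banking system:
  Assets:      Reserves at CB −$481.5M, Foreign assets +$403.5M
  Liabilities: Checkable deposits −$78M
So the change in checkable deposits held by the non-bank public at commercial banks is -$78 million.

-$78 million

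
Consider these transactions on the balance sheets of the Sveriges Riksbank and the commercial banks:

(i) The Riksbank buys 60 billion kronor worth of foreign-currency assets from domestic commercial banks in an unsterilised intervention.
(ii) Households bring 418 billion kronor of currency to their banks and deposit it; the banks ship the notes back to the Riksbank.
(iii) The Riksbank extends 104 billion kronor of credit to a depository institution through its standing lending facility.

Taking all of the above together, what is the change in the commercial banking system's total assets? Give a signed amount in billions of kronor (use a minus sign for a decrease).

+522 billion

Riksbank balance sheet:
  Assets:      Loans to banks +104B, Foreign assets +60B
  Liabilities: Bank reserves +582B, Currency in circulation −418B
Commercial banking system:
  Assets:      Reserves at CB +582B, Foreign assets −60B
  Liabilities: Checkable deposits +418B, Borrowings from CB +104B
Change in total bank assets = +522 billion.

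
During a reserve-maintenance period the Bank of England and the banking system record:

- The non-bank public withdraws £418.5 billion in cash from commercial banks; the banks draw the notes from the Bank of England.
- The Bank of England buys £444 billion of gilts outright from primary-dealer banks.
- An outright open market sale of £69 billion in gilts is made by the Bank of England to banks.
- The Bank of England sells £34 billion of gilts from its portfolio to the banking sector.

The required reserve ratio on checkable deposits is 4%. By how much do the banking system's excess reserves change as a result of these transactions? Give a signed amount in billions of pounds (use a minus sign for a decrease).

-£60.76 billion

Currency withdrawal £418.5 billion: reserves −£418.5B, deposits −£418.5B.
OMO purchase (from banks) £444 billion: reserves +£444B, deposits 0.
OMO sale (to banks) £69 billion: reserves −£69B, deposits 0.
OMO sale (to banks) £34 billion: reserves −£34B, deposits 0.
Totals: Δreserves = −£77.5B, Δdeposits = −£418.5B.
Δrequired reserves = 4% × −£418.5B = −£16.74B.
Δexcess reserves = Δreserves − Δrequired = −£77.5B − (−£16.74B) = -£60.76 billion.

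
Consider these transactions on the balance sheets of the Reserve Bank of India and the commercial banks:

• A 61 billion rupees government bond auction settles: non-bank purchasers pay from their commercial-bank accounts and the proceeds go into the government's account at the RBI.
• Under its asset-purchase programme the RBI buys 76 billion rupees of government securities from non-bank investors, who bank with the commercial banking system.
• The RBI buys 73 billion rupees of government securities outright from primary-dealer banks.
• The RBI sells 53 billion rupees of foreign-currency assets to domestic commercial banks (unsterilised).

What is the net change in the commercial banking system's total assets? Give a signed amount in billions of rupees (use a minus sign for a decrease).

RBI balance sheet:
  Assets:      Securities +149B, Foreign assets −53B
  Liabilities: Bank reserves +35B, Government deposits +61B
Commercial banking system:
  Assets:      Reserves at CB +35B, Securities −73B, Foreign assets +53B
  Liabilities: Checkable deposits +15B
Change in total bank assets = +15 billion.

+15 billion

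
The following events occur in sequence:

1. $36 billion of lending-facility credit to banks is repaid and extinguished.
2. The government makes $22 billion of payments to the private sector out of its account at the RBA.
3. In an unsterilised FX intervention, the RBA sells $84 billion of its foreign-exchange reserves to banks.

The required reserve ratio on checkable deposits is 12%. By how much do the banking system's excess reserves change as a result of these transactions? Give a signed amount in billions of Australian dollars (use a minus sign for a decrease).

-$100.64 billion

Discount-window repayment $36 billion: reserves −$36B, deposits 0.
Government spending $22 billion: reserves +$22B, deposits +$22B.
FX sale $84 billion: reserves −$84B, deposits 0.
Totals: Δreserves = −$98B, Δdeposits = +$22B.
Δrequired reserves = 12% × +$22B = +$2.64B.
Δexcess reserves = Δreserves − Δrequired = −$98B − (+$2.64B) = -$100.64 billion.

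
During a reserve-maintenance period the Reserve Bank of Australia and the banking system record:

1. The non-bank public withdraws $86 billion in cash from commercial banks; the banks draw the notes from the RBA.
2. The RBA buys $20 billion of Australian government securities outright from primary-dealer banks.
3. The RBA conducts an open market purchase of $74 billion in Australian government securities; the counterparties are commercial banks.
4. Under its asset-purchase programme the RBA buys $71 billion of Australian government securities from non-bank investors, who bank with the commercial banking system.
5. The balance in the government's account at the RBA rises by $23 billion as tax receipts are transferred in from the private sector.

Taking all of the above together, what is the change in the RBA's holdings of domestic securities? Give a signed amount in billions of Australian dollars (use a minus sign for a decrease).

Currency withdrawal $86 billion: the RBA's securities portfolio is untouched → 0.
OMO purchase (from banks) $20 billion: securities added to the RBA's portfolio → +$20B.
OMO purchase (from banks) $74 billion: securities added to the RBA's portfolio → +$74B.
Asset purchase (from non-banks) $71 billion: securities added to the RBA's portfolio → +$71B.
Government account inflow $23 billion: the RBA's securities portfolio is untouched → 0.
Net: 0 + 20 + 74 + 71 + 0 = +$165 billion.

+$165 billion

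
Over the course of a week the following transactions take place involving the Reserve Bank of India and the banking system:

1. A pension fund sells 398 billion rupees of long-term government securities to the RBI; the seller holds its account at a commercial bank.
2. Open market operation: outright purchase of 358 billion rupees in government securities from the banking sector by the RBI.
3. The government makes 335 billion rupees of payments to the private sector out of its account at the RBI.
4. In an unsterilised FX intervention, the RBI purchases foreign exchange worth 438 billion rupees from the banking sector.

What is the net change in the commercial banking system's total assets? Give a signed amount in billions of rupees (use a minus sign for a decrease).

+733 billion

RBI balance sheet:
  Assets:      Securities +756B, Foreign assets +438B
  Liabilities: Bank reserves +1529B, Government deposits −335B
Commercial banking system:
  Assets:      Reserves at CB +1529B, Securities −358B, Foreign assets −438B
  Liabilities: Checkable deposits +733B
Change in total bank assets = +733 billion.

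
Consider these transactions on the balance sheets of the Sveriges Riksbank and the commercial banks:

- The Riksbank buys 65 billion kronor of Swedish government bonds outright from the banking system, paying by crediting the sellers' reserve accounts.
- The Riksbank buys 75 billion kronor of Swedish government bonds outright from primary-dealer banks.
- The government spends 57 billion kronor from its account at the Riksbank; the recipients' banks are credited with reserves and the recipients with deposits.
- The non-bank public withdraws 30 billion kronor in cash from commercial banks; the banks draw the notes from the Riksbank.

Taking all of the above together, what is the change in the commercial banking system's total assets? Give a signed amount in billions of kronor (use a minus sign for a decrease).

+27 billion

OMO purchase (from banks) 65 billion kronor: just an asset swap on bank balance sheets → 0.
OMO purchase (from banks) 75 billion kronor: just an asset swap on bank balance sheets → 0.
Government spending 57 billion kronor: bank balance sheets expand → +57B.
Currency withdrawal 30 billion kronor: bank balance sheets shrink → −30B.
Net: 0 + 0 + 57 − 30 = +27 billion.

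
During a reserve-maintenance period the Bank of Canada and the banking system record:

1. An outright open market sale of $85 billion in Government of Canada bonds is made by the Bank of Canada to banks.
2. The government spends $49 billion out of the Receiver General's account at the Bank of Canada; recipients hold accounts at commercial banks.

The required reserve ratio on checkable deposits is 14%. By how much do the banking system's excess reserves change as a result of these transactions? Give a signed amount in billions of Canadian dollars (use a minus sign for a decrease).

OMO sale (to banks) $85 billion: reserves −$85B, deposits 0.
Government spending $49 billion: reserves +$49B, deposits +$49B.
Totals: Δreserves = −$36B, Δdeposits = +$49B.
Δrequired reserves = 14% × +$49B = +$6.86B.
Δexcess reserves = Δreserves − Δrequired = −$36B − (+$6.86B) = -$42.86 billion.

-$42.86 billion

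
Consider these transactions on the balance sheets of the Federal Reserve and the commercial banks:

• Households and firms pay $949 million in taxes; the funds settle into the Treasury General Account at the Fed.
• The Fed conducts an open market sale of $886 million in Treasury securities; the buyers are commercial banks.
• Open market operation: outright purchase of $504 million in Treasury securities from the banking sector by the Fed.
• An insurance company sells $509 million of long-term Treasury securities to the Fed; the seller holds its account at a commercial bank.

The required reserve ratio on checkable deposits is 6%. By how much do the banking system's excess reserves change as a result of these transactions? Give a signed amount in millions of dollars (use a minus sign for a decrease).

-$795.6 million

Government account inflow $949 million: reserves −$949M, deposits −$949M.
OMO sale (to banks) $886 million: reserves −$886M, deposits 0.
OMO purchase (from banks) $504 million: reserves +$504M, deposits 0.
Asset purchase (from non-banks) $509 million: reserves +$509M, deposits +$509M.
Totals: Δreserves = −$822M, Δdeposits = −$440M.
Δrequired reserves = 6% × −$440M = −$26.4M.
Δexcess reserves = Δreserves − Δrequired = −$822M − (−$26.4M) = -$795.6 million.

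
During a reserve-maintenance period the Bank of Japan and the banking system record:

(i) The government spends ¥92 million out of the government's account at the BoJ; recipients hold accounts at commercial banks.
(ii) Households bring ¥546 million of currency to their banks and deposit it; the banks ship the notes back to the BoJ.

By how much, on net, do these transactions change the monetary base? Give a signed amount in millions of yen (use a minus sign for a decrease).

+¥92 million

BoJ balance sheet:
  Assets:      no change
  Liabilities: Bank reserves +¥638M, Currency in circulation −¥546M, Government deposits −¥92M
Monetary base = currency + reserves: −¥546M + (+¥638M) = +¥92 million.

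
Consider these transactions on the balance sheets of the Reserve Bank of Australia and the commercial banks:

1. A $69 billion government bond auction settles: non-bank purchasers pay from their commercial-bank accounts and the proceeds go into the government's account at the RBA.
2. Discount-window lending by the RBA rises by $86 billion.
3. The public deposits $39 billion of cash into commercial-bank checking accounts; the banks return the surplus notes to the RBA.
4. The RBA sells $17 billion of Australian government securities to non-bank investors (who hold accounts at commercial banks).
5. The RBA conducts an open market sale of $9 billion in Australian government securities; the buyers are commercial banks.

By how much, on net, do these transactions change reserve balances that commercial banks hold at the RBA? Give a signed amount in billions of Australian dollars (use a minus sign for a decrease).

Government account inflow $69 billion: funds move from bank reserves into the government account → −$69B.
Discount-window loan $86 billion: the loan is credited to the bank's reserve account → +$86B.
Currency deposit $39 billion: returned notes are swapped for reserve credit → +$39B.
Asset sale (to non-banks) $17 billion: the non-bank buyers' banks settle from reserves → −$17B.
OMO sale (to banks) $9 billion: the buying banks pay out of their reserve balances → −$9B.
Net: −69 + 86 + 39 − 17 − 9 = +$30 billion.

+$30 billion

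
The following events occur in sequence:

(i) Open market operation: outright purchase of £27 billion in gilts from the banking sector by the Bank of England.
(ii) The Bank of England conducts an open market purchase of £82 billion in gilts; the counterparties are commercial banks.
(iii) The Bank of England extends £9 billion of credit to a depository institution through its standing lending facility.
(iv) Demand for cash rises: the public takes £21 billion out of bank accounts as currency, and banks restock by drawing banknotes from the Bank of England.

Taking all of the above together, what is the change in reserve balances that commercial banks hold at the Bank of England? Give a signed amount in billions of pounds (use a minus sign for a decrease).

+£97 billion

Bank of England balance sheet:
  Assets:      Securities +£109B, Loans to banks +£9B
  Liabilities: Bank reserves +£97B, Currency in circulation +£21B
So the change in reserve balances that commercial banks hold at the Bank of England is +£97 billion.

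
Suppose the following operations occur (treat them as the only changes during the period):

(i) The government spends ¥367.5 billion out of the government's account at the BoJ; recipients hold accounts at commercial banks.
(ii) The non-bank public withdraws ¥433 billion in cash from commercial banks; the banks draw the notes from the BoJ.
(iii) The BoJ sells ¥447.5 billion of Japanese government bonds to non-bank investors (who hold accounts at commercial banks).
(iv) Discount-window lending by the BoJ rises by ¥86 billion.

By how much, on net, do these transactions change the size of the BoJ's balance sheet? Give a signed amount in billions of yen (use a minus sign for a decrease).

-¥361.5 billion

Government spending ¥367.5 billion: only the composition of liabilities changes → 0.
Currency withdrawal ¥433 billion: only the composition of liabilities changes → 0.
Asset sale (to non-banks) ¥447.5 billion: a BoJ asset is shed → −¥447.5B.
Discount-window loan ¥86 billion: a BoJ asset is acquired → +¥86B.
Net: 0 + 0 − 447.5 + 86 = -¥361.5 billion.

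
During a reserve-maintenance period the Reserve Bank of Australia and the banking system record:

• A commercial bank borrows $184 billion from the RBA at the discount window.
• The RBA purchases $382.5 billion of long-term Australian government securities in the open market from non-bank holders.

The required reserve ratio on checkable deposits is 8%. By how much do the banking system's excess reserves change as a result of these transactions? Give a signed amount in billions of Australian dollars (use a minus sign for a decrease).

Discount-window loan $184 billion: reserves +$184B, deposits 0.
Asset purchase (from non-banks) $382.5 billion: reserves +$382.5B, deposits +$382.5B.
Totals: Δreserves = +$566.5B, Δdeposits = +$382.5B.
Δrequired reserves = 8% × +$382.5B = +$30.6B.
Δexcess reserves = Δreserves − Δrequired = +$566.5B − (+$30.6B) = +$535.9 billion.

+$535.9 billion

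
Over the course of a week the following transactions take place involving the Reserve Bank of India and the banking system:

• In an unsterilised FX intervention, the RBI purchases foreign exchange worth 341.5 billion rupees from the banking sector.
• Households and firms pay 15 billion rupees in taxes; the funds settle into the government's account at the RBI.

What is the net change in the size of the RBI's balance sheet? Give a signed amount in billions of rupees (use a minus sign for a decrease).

FX purchase 341.5 billion rupees: an RBI asset is acquired → +341.5B.
Government account inflow 15 billion rupees: only the composition of liabilities changes → 0.
Net: 341.5 + 0 = +341.5 billion.

+341.5 billion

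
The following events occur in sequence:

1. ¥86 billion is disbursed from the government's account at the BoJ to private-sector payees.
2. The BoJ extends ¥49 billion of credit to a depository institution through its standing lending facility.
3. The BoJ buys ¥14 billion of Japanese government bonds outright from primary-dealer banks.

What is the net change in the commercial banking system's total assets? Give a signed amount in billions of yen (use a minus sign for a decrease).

Government spending ¥86 billion: bank balance sheets expand → +¥86B.
Discount-window loan ¥49 billion: bank balance sheets expand → +¥49B.
OMO purchase (from banks) ¥14 billion: just an asset swap on bank balance sheets → 0.
Net: 86 + 49 + 0 = +¥135 billion.

+¥135 billion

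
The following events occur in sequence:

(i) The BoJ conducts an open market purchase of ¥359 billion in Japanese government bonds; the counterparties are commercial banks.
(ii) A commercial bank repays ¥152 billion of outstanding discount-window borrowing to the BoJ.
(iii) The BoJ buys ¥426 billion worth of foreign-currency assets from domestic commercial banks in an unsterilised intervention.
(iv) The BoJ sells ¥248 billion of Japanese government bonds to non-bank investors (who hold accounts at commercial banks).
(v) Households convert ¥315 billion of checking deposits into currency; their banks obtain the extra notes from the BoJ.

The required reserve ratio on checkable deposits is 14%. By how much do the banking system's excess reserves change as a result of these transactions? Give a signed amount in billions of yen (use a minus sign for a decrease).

OMO purchase (from banks) ¥359 billion: reserves +¥359B, deposits 0.
Discount-window repayment ¥152 billion: reserves −¥152B, deposits 0.
FX purchase ¥426 billion: reserves +¥426B, deposits 0.
Asset sale (to non-banks) ¥248 billion: reserves −¥248B, deposits −¥248B.
Currency withdrawal ¥315 billion: reserves −¥315B, deposits −¥315B.
Totals: Δreserves = +¥70B, Δdeposits = −¥563B.
Δrequired reserves = 14% × −¥563B = −¥78.82B.
Δexcess reserves = Δreserves − Δrequired = +¥70B − (−¥78.82B) = +¥148.82 billion.

+¥148.82 billion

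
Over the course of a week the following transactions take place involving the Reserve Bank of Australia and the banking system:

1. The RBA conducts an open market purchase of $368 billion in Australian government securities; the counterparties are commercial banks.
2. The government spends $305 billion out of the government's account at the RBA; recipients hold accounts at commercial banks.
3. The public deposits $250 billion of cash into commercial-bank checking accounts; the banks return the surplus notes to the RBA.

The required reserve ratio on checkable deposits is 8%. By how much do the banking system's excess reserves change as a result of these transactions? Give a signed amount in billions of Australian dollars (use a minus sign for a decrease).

OMO purchase (from banks) $368 billion: reserves +$368B, deposits 0.
Government spending $305 billion: reserves +$305B, deposits +$305B.
Currency deposit $250 billion: reserves +$250B, deposits +$250B.
Totals: Δreserves = +$923B, Δdeposits = +$555B.
Δrequired reserves = 8% × +$555B = +$44.4B.
Δexcess reserves = Δreserves − Δrequired = +$923B − (+$44.4B) = +$878.6 billion.

+$878.6 billion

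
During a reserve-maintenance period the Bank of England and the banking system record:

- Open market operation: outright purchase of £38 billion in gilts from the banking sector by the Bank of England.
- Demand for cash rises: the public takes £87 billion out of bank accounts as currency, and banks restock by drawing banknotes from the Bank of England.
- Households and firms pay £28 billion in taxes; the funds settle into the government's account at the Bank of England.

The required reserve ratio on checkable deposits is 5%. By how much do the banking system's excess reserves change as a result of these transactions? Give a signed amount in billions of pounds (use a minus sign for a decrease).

OMO purchase (from banks) £38 billion: reserves +£38B, deposits 0.
Currency withdrawal £87 billion: reserves −£87B, deposits −£87B.
Government account inflow £28 billion: reserves −£28B, deposits −£28B.
Totals: Δreserves = −£77B, Δdeposits = −£115B.
Δrequired reserves = 5% × −£115B = −£5.75B.
Δexcess reserves = Δreserves − Δrequired = −£77B − (−£5.75B) = -£71.25 billion.

-£71.25 billion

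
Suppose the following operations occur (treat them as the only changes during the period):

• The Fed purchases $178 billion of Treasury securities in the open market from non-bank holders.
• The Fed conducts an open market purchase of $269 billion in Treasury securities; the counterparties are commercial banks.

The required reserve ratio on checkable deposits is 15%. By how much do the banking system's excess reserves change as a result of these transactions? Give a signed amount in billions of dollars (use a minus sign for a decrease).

+$420.3 billion

Asset purchase (from non-banks) $178 billion: reserves +$178B, deposits +$178B.
OMO purchase (from banks) $269 billion: reserves +$269B, deposits 0.
Totals: Δreserves = +$447B, Δdeposits = +$178B.
Δrequired reserves = 15% × +$178B = +$26.7B.
Δexcess reserves = Δreserves − Δrequired = +$447B − (+$26.7B) = +$420.3 billion.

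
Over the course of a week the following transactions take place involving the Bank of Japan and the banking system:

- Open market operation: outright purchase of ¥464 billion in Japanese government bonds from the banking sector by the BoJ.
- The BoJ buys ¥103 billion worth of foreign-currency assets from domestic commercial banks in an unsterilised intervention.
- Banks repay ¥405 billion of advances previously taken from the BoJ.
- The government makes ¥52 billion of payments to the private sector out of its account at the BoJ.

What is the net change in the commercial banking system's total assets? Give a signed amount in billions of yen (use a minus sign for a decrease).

BoJ balance sheet:
  Assets:      Securities +¥464B, Loans to banks −¥405B, Foreign assets +¥103B
  Liabilities: Bank reserves +¥214B, Government deposits −¥52B
Commercial banking system:
  Assets:      Reserves at CB +¥214B, Securities −¥464B, Foreign assets −¥103B
  Liabilities: Checkable deposits +¥52B, Borrowings from CB −¥405B
Change in total bank assets = -¥353 billion.

-¥353 billion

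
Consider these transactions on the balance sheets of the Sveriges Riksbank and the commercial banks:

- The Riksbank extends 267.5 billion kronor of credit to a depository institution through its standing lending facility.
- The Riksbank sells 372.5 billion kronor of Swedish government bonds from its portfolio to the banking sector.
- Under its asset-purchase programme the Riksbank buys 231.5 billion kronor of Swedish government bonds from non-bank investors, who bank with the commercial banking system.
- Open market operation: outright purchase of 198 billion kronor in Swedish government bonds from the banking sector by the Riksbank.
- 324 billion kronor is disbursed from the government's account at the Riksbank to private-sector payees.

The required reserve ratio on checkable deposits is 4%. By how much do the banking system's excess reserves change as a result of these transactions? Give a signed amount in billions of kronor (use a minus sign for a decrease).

Discount-window loan 267.5 billion kronor: reserves +267.5B, deposits 0.
OMO sale (to banks) 372.5 billion kronor: reserves −372.5B, deposits 0.
Asset purchase (from non-banks) 231.5 billion kronor: reserves +231.5B, deposits +231.5B.
OMO purchase (from banks) 198 billion kronor: reserves +198B, deposits 0.
Government spending 324 billion kronor: reserves +324B, deposits +324B.
Totals: Δreserves = +648.5B, Δdeposits = +555.5B.
Δrequired reserves = 4% × +555.5B = +22.22B.
Δexcess reserves = Δreserves − Δrequired = +648.5B − (+22.22B) = +626.28 billion.

+626.28 billion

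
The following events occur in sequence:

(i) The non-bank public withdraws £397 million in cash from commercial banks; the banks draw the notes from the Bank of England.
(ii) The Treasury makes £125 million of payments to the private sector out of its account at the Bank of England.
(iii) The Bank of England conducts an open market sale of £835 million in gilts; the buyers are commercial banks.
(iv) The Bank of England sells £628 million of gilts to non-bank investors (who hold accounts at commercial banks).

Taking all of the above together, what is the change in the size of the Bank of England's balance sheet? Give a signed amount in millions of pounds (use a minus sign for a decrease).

Bank of England balance sheet:
  Assets:      Securities −£1463M
  Liabilities: Bank reserves −£1735M, Currency in circulation +£397M, Government deposits −£125M
Change in total Bank of England assets = -£1463 million.

-£1463 million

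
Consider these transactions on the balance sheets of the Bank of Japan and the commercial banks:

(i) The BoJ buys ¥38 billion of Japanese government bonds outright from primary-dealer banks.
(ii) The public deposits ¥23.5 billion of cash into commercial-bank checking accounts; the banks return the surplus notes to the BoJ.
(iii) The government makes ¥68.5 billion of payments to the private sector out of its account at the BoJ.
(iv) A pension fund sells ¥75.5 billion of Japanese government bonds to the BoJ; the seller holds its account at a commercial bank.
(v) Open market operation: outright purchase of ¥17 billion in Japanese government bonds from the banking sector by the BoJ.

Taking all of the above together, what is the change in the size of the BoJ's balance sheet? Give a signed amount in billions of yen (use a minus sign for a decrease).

OMO purchase (from banks) ¥38 billion: a BoJ asset is acquired → +¥38B.
Currency deposit ¥23.5 billion: only the composition of liabilities changes → 0.
Government spending ¥68.5 billion: only the composition of liabilities changes → 0.
Asset purchase (from non-banks) ¥75.5 billion: a BoJ asset is acquired → +¥75.5B.
OMO purchase (from banks) ¥17 billion: a BoJ asset is acquired → +¥17B.
Net: 38 + 0 + 0 + 75.5 + 17 = +¥130.5 billion.

+¥130.5 billion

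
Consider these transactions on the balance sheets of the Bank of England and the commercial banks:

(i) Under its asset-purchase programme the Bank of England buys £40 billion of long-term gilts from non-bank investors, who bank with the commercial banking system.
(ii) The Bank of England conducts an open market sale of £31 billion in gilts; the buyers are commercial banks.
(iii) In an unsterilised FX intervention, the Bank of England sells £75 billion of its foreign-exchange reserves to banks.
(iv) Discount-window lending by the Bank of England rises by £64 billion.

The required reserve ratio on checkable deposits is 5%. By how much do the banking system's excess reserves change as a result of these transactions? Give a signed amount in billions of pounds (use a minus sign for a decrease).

-£4 billion

Asset purchase (from non-banks) £40 billion: reserves +£40B, deposits +£40B.
OMO sale (to banks) £31 billion: reserves −£31B, deposits 0.
FX sale £75 billion: reserves −£75B, deposits 0.
Discount-window loan £64 billion: reserves +£64B, deposits 0.
Totals: Δreserves = −£2B, Δdeposits = +£40B.
Δrequired reserves = 5% × +£40B = +£2B.
Δexcess reserves = Δreserves − Δrequired = −£2B − (+£2B) = -£4 billion.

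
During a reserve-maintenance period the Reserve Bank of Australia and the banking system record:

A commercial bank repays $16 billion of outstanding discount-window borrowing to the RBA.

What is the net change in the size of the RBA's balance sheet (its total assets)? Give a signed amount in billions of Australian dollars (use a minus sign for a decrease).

-$16 billion

RBA balance sheet:
  Assets:      Loans to banks −$16B
  Liabilities: Bank reserves −$16B
Commercial banking system:
  Assets:      Reserves at CB −$16B
  Liabilities: Borrowings from CB −$16B
Change in total RBA assets = -$16 billion.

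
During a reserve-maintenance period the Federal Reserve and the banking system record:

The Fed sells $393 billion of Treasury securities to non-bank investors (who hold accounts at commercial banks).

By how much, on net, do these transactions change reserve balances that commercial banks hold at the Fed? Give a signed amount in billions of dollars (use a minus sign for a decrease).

Fed balance sheet:
  Assets:      Securities −$393B
  Liabilities: Bank reserves −$393B
So the change in reserve balances that commercial banks hold at the Fed is -$393 billion.

-$393 billion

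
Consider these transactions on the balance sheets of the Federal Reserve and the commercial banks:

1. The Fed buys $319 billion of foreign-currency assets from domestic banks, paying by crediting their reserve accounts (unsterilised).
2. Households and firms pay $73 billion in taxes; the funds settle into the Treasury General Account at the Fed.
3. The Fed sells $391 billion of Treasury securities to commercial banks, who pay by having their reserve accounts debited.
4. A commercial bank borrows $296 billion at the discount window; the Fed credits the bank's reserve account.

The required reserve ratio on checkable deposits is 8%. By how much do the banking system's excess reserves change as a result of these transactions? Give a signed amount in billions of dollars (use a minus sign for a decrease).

FX purchase $319 billion: reserves +$319B, deposits 0.
Government account inflow $73 billion: reserves −$73B, deposits −$73B.
OMO sale (to banks) $391 billion: reserves −$391B, deposits 0.
Discount-window loan $296 billion: reserves +$296B, deposits 0.
Totals: Δreserves = +$151B, Δdeposits = −$73B.
Δrequired reserves = 8% × −$73B = −$5.84B.
Δexcess reserves = Δreserves − Δrequired = +$151B − (−$5.84B) = +$156.84 billion.

+$156.84 billion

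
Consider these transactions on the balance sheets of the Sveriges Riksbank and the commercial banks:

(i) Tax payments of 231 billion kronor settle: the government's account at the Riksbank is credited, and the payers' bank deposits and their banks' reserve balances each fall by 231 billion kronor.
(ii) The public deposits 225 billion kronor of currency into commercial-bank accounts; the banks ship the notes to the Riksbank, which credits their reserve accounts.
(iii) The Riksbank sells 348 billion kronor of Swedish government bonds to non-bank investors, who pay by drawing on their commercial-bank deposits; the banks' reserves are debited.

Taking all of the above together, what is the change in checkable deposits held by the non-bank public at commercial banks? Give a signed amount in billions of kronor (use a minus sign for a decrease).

Government account inflow 231 billion kronor: non-bank counterparties' bank balances fall → −231B.
Currency deposit 225 billion kronor: non-bank counterparties' bank balances rise → +225B.
Asset sale (to non-banks) 348 billion kronor: non-bank counterparties' bank balances fall → −348B.
Net: −231 + 225 − 348 = -354 billion.

-354 billion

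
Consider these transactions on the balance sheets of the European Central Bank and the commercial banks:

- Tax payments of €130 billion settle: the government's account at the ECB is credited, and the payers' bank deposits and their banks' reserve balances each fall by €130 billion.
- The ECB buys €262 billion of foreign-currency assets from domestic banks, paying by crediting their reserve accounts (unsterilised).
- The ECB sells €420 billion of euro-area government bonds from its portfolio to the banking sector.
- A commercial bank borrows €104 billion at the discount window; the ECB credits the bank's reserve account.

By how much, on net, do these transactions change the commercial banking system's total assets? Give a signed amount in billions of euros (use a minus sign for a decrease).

-€26 billion

Government account inflow €130 billion: bank balance sheets shrink → −€130B.
FX purchase €262 billion: just an asset swap on bank balance sheets → 0.
OMO sale (to banks) €420 billion: just an asset swap on bank balance sheets → 0.
Discount-window loan €104 billion: bank balance sheets expand → +€104B.
Net: −130 + 0 + 0 + 104 = -€26 billion.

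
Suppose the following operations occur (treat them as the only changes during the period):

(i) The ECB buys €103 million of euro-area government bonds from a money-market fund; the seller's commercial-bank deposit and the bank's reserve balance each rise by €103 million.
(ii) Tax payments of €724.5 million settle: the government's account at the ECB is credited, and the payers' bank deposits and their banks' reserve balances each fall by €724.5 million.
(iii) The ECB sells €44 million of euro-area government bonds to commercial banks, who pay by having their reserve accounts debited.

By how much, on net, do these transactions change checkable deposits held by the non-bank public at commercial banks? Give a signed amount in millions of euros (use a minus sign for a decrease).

-€621.5 million

Asset purchase (from non-banks) €103 million: non-bank counterparties' bank balances rise → +€103M.
Government account inflow €724.5 million: non-bank counterparties' bank balances fall → −€724.5M.
OMO sale (to banks) €44 million: the counterparty is a bank, so public deposits are unchanged → 0.
Net: 103 − 724.5 + 0 = -€621.5 million.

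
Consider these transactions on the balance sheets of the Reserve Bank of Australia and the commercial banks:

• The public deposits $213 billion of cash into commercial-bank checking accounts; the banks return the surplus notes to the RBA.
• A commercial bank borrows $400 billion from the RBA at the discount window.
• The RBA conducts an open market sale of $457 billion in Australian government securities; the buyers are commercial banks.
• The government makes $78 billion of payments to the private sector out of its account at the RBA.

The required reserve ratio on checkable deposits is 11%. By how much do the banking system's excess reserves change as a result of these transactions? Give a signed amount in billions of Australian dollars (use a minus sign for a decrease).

+$201.99 billion

Currency deposit $213 billion: reserves +$213B, deposits +$213B.
Discount-window loan $400 billion: reserves +$400B, deposits 0.
OMO sale (to banks) $457 billion: reserves −$457B, deposits 0.
Government spending $78 billion: reserves +$78B, deposits +$78B.
Totals: Δreserves = +$234B, Δdeposits = +$291B.
Δrequired reserves = 11% × +$291B = +$32.01B.
Δexcess reserves = Δreserves − Δrequired = +$234B − (+$32.01B) = +$201.99 billion.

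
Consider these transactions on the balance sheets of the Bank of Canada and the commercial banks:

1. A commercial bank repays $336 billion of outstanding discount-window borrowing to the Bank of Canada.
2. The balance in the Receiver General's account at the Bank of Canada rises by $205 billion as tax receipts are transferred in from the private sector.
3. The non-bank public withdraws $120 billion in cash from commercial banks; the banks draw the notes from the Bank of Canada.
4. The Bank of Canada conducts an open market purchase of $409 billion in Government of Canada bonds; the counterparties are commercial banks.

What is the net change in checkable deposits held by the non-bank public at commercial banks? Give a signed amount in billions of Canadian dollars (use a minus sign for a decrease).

Discount-window repayment $336 billion: the counterparty is a bank, so public deposits are unchanged → 0.
Government account inflow $205 billion: non-bank counterparties' bank balances fall → −$205B.
Currency withdrawal $120 billion: non-bank counterparties' bank balances fall → −$120B.
OMO purchase (from banks) $409 billion: the counterparty is a bank, so public deposits are unchanged → 0.
Net: 0 − 205 − 120 + 0 = -$325 billion.

-$325 billion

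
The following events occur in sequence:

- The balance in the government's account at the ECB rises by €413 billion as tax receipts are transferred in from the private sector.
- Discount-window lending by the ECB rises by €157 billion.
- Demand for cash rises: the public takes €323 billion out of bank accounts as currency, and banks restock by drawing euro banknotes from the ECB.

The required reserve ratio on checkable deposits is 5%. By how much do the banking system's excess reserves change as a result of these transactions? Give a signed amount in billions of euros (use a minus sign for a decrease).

Government account inflow €413 billion: reserves −€413B, deposits −€413B.
Discount-window loan €157 billion: reserves +€157B, deposits 0.
Currency withdrawal €323 billion: reserves −€323B, deposits −€323B.
Totals: Δreserves = −€579B, Δdeposits = −€736B.
Δrequired reserves = 5% × −€736B = −€36.8B.
Δexcess reserves = Δreserves − Δrequired = −€579B − (−€36.8B) = -€542.2 billion.

-€542.2 billion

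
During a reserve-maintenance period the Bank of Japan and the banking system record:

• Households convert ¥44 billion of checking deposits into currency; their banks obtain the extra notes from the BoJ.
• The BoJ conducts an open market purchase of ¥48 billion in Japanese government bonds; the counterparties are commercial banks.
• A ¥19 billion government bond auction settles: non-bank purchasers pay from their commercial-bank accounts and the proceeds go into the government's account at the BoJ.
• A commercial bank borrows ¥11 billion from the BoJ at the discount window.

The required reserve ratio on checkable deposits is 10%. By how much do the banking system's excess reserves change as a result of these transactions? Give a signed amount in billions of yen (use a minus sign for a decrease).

Currency withdrawal ¥44 billion: reserves −¥44B, deposits −¥44B.
OMO purchase (from banks) ¥48 billion: reserves +¥48B, deposits 0.
Government account inflow ¥19 billion: reserves −¥19B, deposits −¥19B.
Discount-window loan ¥11 billion: reserves +¥11B, deposits 0.
Totals: Δreserves = −¥4B, Δdeposits = −¥63B.
Δrequired reserves = 10% × −¥63B = −¥6.3B.
Δexcess reserves = Δreserves − Δrequired = −¥4B − (−¥6.3B) = +¥2.3 billion.

+¥2.3 billion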